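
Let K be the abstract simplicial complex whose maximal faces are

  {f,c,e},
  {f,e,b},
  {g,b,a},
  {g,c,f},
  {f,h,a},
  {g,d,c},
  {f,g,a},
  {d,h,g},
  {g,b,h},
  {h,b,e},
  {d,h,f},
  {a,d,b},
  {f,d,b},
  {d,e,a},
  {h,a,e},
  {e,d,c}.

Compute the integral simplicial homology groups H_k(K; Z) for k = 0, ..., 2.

H_0 = Z,  H_1 = Z^2,  H_2 = Z.

Take the total order a < b < c < d < e < f < g < h on the vertex set. Then K (dimension 2) consists of the simplices:

  0-simplices (8): a, b, c, d, e, f, g, h
  1-simplices (24): ab, ad, ae, af, ag, ah, bd, be, bf, bg, bh, cd, ce, cf, cg, de, df, dg, dh, ef, eh, fg, fh, gh
  2-simplices (16): abd, abg, ade, aeh, afg, afh, bdf, bef, beh, bgh, cde, cdg, cef, cfg, dfh, dgh

giving chain groups C_0 ≅ Z^8, C_1 ≅ Z^24, C_2 ≅ Z^16.

Boundary ∂_1: C_1 → C_0 sends each edge [p,q] (with p < q) to q − p. For instance
  ∂bg = g − b.
The 8×24 boundary matrix has rank 7 and Smith normal form diag(1,1,1,1,1,1,1).

∂_2: C_2 → C_1 maps a triangle to the signed sum of its edges. For instance
  ∂bgh = gh − bh + bg,
  ∂dgh = gh − dh + dg.
As a 24×16 matrix over Z this has rank 15, with invariant factors (1,1,1,1,1,1,1,1,1,1,1,1,1,1,1).

From H_k ≅ ker(∂_k) / im(∂_{k+1}) we obtain:

  H_0: rank C_0 − rank ∂_1 = 8 − 7 = 1, and the invariant factors of ∂_1 are all 1, so H_0 = Z.
  H_1: rank ker ∂_1 − rank ∂_2 = (24 − 7) − 15 = 2, and the invariant factors of ∂_2 are all 1, so H_1 = Z^2.
  H_2: rank ker ∂_2 − rank ∂_3 = (16 − 15) − 0 = 1, and there is no ∂_3, so H_2 = Z.

(K is a triangulation of the torus T^2.)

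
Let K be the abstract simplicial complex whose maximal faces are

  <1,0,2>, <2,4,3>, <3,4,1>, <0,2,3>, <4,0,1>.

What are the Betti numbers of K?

b_0 = 1, b_1 = 1, b_2 = 0.

We work with the vertex ordering 0 < 1 < 2 < 3 < 4. The simplices of K, each written with vertices in increasing order, are:

  0-simplices (5): [0], [1], [2], [3], [4]
  1-simplices (10): [0,1], [0,2], [0,3], [0,4], [1,2], [1,3], [1,4], [2,3], [2,4], [3,4]
  2-simplices (5): [0,1,2], [0,1,4], [0,2,3], [1,3,4], [2,3,4]

giving chain groups C_0 ≅ Z^5, C_1 ≅ Z^10, C_2 ≅ Z^5.

∂_1: C_1 → C_0 maps an edge to its endpoints' difference, ∂[p,q] = q − p.
The resulting 5×10 matrix has rank 4, and its Smith normal form has invariant factors (1,1,1,1).

∂_2: C_2 → C_1 maps a triangle to the signed sum of its edges. For instance
  ∂[1,3,4] = [3,4] − [1,4] + [1,3],
  ∂[0,2,3] = [2,3] − [0,3] + [0,2].
This gives a 10×5 integer matrix of rank 5; reducing to Smith normal form yields diagonal entries (1,1,1,1,1).

Reading off H_k = ker ∂_k / im ∂_{k+1}:

  H_0: rank C_0 − rank ∂_1 = 5 − 4 = 1, and the invariant factors of ∂_1 are all 1, so H_0 ≅ Z.
  H_1: rank ker ∂_1 − rank ∂_2 = (10 − 4) − 5 = 1, and the invariant factors of ∂_2 are all 1, so H_1 ≅ Z.
  H_2: rank ker ∂_2 − rank ∂_3 = (5 − 5) − 0 = 0, and there is no ∂_3, so H_2 ≅ 0.

Hence the Betti numbers are b_0 = 1, b_1 = 1, b_2 = 0.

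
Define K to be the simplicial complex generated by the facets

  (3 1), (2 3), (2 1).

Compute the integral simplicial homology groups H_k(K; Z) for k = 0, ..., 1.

H_0 ≅ Z,  H_1 ≅ Z.

K has 3 vertices, 3 edges.
rank ∂_0 = 0, rank ∂_1 = 2 ⇒ b_0 = 3 − 0 − 2 = 1; all invariant factors of ∂_1 are 1 so no torsion. So H_0 ≅ Z.
rank ∂_1 = 2, rank ∂_2 = 0 ⇒ b_1 = 3 − 2 − 0 = 1. So H_1 ≅ Z.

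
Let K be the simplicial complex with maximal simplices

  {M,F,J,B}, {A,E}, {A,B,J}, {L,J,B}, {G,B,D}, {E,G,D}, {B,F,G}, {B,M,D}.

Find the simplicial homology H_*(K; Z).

H_0 ≅ Z,  H_1 ≅ Z,  H_2 = 0,  H_3 = 0.

Fix the vertex order A < B < D < E < F < G < J < L < M and write every simplex with vertices in increasing order. Then dim K = 3 and the simplices of K are:

  0-simplices (9): A, B, D, E, F, G, J, L, M
  1-simplices (18): AB, AE, AJ, BD, BF, BG, BJ, BL, BM, DE, DG, DM, EG, FG, FJ, FM, JL, JM
  2-simplices (10): ABJ, BDG, BDM, BFG, BFJ, BFM, BJL, BJM, DEG, FJM
  3-simplices (1): BFJM

giving chain groups C_0 ≅ Z^9, C_1 ≅ Z^18, C_2 ≅ Z^10, C_3 ≅ Z^1.

The boundary map ∂_1: C_1 → C_0 is given by ∂[p,q] = [q] − [p]. For instance
  ∂BF = F − B.
The resulting 9×18 matrix has rank 8, and its Smith normal form has invariant factors (1,1,1,1,1,1,1,1).

The boundary map ∂_2: C_2 → C_1 sends each 2-simplex [p,q,r] to [q,r] − [p,r] + [p,q]. For instance
  ∂FJM = JM − FM + FJ,
  ∂BJL = JL − BL + BJ.
As a 18×10 matrix over Z this has rank 9, with invariant factors (1,1,1,1,1,1,1,1,1).

∂_3: C_3 → C_2 sends each 3-simplex σ to the alternating sum Σ_i (−1)^i (σ with its i-th vertex removed). For instance
  ∂BFJM = FJM − BJM + BFM − BFJ.
This gives a 10×1 integer matrix of rank 1; reducing to Smith normal form yields diagonal entries (1).

Computing H_k = (kernel of ∂_k) / (image of ∂_{k+1}):

  H_0: rank C_0 − rank ∂_1 = 9 − 8 = 1, and the invariant factors of ∂_1 are all 1, so H_0 ≅ Z.
  H_1: rank ker ∂_1 − rank ∂_2 = (18 − 8) − 9 = 1, and the invariant factors of ∂_2 are all 1, so H_1 ≅ Z.
  H_2: rank ker ∂_2 − rank ∂_3 = (10 − 9) − 1 = 0, and the invariant factors of ∂_3 are all 1, so H_2 ≅ 0.
  H_3: rank ker ∂_3 − rank ∂_4 = (1 − 1) − 0 = 0, and there is no ∂_4, so H_3 ≅ 0.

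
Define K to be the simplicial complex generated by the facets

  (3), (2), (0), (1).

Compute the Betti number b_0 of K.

b_0 = 4.

We work with the vertex ordering 0 < 1 < 2 < 3. The simplices of K, each written with vertices in increasing order, are:

  0-simplices (4): [0], [1], [2], [3]

Hence C_0 ≅ Z^4.

Computing H_k = (kernel of ∂_k) / (image of ∂_{k+1}):

  H_0: rank C_0 − rank ∂_1 = 4 − 0 = 4, and there is no ∂_1, so H_0 ≅ Z^4.

(K is a triangulation of a set of 4 points.)

Hence the Betti numbers are b_0 = 4.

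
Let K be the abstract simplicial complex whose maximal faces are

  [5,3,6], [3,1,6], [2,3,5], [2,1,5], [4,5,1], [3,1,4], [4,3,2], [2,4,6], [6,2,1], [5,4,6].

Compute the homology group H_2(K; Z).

H_2 ≅ 0.

K has 6 vertices, 15 edges, 10 triangles.
rank ∂_2 = 10, rank ∂_3 = 0 ⇒ b_2 = 10 − 10 − 0 = 0. So H_2 ≅ 0.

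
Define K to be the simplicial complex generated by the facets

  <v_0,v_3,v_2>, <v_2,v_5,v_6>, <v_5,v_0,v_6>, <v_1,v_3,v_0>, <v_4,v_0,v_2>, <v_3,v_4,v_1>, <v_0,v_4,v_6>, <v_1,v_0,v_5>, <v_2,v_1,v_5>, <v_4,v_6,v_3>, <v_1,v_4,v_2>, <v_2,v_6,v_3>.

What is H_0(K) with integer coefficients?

Fix the vertex order v_0 < v_1 < v_2 < v_3 < v_4 < v_5 < v_6 and write every simplex with vertices in increasing order. Then dim K = 2 and the simplices of K are:

  0-simplices (7): [v_0], [v_1], [v_2], [v_3], [v_4], [v_5], [v_6]
  1-simplices (18): (18 of them)
  2-simplices (12): (12 of them)

Hence C_0 ≅ Z^7, C_1 ≅ Z^18, C_2 ≅ Z^12.

∂_1: C_1 → C_0 is given by ∂[p,q] = [q] − [p]. For instance
  ∂[v_0,v_1] = [v_1] − [v_0].
This gives a 7×18 integer matrix of rank 6; reducing to Smith normal form yields diagonal entries (1,1,1,1,1,1).

∂_2: C_2 → C_1 acts by ∂[p,q,r] = [q,r] − [p,r] + [p,q]. For instance
  ∂[v_3,v_4,v_6] = [v_4,v_6] − [v_3,v_6] + [v_3,v_4],
  ∂[v_1,v_2,v_4] = [v_2,v_4] − [v_1,v_4] + [v_1,v_2].
As a 18×12 matrix over Z this has rank 12, with invariant factors (1,1,1,1,1,1,1,1,1,1,1,2).

From H_k ≅ ker(∂_k) / im(∂_{k+1}) we obtain:

  H_0: rank C_0 − rank ∂_1 = 7 − 6 = 1, and the invariant factors of ∂_1 are all 1, so H_0 = Z.

H_0 ≅ Z.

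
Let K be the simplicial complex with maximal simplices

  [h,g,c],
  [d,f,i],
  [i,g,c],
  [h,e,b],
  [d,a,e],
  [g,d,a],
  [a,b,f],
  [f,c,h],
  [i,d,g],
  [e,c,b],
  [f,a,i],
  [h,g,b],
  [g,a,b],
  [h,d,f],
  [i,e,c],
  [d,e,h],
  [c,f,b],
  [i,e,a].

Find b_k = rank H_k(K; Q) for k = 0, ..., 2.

Order the vertices as a < b < c < d < e < f < g < h < i. Listing each simplex with vertices in this order, K has dimension 2 with simplices:

  0-simplices (9): a, b, c, d, e, f, g, h, i
  1-simplices (27): ab, ad, ae, af, ag, ai, bc, be, bf, bg, bh, ce, cf, cg, ch, ci, de, df, dg, dh, di, eh, ei, fh, fi, gh, gi
  2-simplices (18): abf, abg, ade, adg, aei, afi, bce, bcf, beh, bgh, cei, cfh, cgh, cgi, deh, dfh, dfi, dgi

giving chain groups C_0 ≅ Z^9, C_1 ≅ Z^27, C_2 ≅ Z^18.

The boundary map ∂_1: C_1 → C_0 sends each edge [p,q] (with p < q) to q − p. For instance
  ∂gi = i − g.
As a 9×27 matrix over Z this has rank 8, with invariant factors (1,1,1,1,1,1,1,1).

Boundary ∂_2: C_2 → C_1 acts by ∂[p,q,r] = [q,r] − [p,r] + [p,q]. For instance
  ∂cgi = gi − ci + cg,
  ∂bce = ce − be + bc.
This gives a 27×18 integer matrix of rank 18; reducing to Smith normal form yields diagonal entries (1,1,1,1,1,1,1,1,1,1,1,1,1,1,1,1,1,2).

Now H_k = ker ∂_k / im ∂_{k+1}, so:

  H_0: rank C_0 − rank ∂_1 = 9 − 8 = 1, and the invariant factors of ∂_1 are all 1, so H_0 = Z.
  H_1: rank ker ∂_1 − rank ∂_2 = (27 − 8) − 18 = 1, and ∂_2 has invariant factor 2 > 1, so H_1 = Z ⊕ Z/2.
  H_2: rank ker ∂_2 − rank ∂_3 = (18 − 18) − 0 = 0, and there is no ∂_3, so H_2 = 0.

Hence the Betti numbers are b_0 = 1, b_1 = 1, b_2 = 0.

b_0 = 1, b_1 = 1, b_2 = 0.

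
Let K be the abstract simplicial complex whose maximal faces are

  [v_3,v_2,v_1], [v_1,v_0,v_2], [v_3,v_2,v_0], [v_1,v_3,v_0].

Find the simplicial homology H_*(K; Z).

H_0 ≅ Z,  H_1 = 0,  H_2 ≅ Z.

Take the total order v_0 < v_1 < v_2 < v_3 on the vertex set. Then K (dimension 2) consists of the simplices:

  0-simplices (4): [v_0], [v_1], [v_2], [v_3]
  1-simplices (6): [v_0,v_1], [v_0,v_2], [v_0,v_3], [v_1,v_2], [v_1,v_3], [v_2,v_3]
  2-simplices (4): [v_0,v_1,v_2], [v_0,v_1,v_3], [v_0,v_2,v_3], [v_1,v_2,v_3]

so the chain groups are C_0 ≅ Z^4, C_1 ≅ Z^6, C_2 ≅ Z^4.

The boundary map ∂_1: C_1 → C_0 is given by ∂[p,q] = [q] − [p].
As a 4×6 matrix over Z this has rank 3, with invariant factors (1,1,1).

∂_2: C_2 → C_1 sends each 2-simplex [p,q,r] to [q,r] − [p,r] + [p,q]. For instance
  ∂[v_1,v_2,v_3] = [v_2,v_3] − [v_1,v_3] + [v_1,v_2],
  ∂[v_0,v_2,v_3] = [v_2,v_3] − [v_0,v_3] + [v_0,v_2].
The resulting 6×4 matrix has rank 3, and its Smith normal form has invariant factors (1,1,1).

Now H_k = ker ∂_k / im ∂_{k+1}, so:

  H_0: rank C_0 − rank ∂_1 = 4 − 3 = 1, and the invariant factors of ∂_1 are all 1, so H_0 ≅ Z.
  H_1: rank ker ∂_1 − rank ∂_2 = (6 − 3) − 3 = 0, and the invariant factors of ∂_2 are all 1, so H_1 ≅ 0.
  H_2: rank ker ∂_2 − rank ∂_3 = (4 − 3) − 0 = 1, and there is no ∂_3, so H_2 ≅ Z.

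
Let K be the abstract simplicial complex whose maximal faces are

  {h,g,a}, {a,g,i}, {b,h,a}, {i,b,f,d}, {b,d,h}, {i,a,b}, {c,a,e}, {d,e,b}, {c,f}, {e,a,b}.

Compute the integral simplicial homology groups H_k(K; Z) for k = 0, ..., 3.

K has 9 vertices, 20 edges, 12 triangles, 1 3-simplex.
rank ∂_0 = 0, rank ∂_1 = 8 ⇒ b_0 = 9 − 0 − 8 = 1; all invariant factors of ∂_1 are 1 so no torsion. So H_0 = Z.
rank ∂_1 = 8, rank ∂_2 = 11 ⇒ b_1 = 20 − 8 − 11 = 1; all invariant factors of ∂_2 are 1 so no torsion. So H_1 = Z.
rank ∂_2 = 11, rank ∂_3 = 1 ⇒ b_2 = 12 − 11 − 1 = 0; all invariant factors of ∂_3 are 1 so no torsion. So H_2 = 0.
rank ∂_3 = 1, rank ∂_4 = 0 ⇒ b_3 = 1 − 1 − 0 = 0. So H_3 = 0.

H_0 ≅ Z,  H_1 ≅ Z,  H_2 = 0,  H_3 = 0.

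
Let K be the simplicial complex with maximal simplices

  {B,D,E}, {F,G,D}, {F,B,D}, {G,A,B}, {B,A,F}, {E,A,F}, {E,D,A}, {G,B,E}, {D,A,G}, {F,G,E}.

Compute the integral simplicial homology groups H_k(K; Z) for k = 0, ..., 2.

We work with the vertex ordering A < B < D < E < F < G. The simplices of K, each written with vertices in increasing order, are:

  0-simplices (6): A, B, D, E, F, G
  1-simplices (15): AB, AD, AE, AF, AG, BD, BE, BF, BG, DE, DF, DG, EF, EG, FG
  2-simplices (10): ABF, ABG, ADE, ADG, AEF, BDE, BDF, BEG, DFG, EFG

Hence C_0 ≅ Z^6, C_1 ≅ Z^15, C_2 ≅ Z^10.

Boundary ∂_1: C_1 → C_0 maps an edge to its endpoints' difference, ∂[p,q] = q − p. For instance
  ∂AE = E − A.
The resulting 6×15 matrix has rank 5, and its Smith normal form has invariant factors (1,1,1,1,1).

Boundary ∂_2: C_2 → C_1 acts by ∂[p,q,r] = [q,r] − [p,r] + [p,q]. For instance
  ∂ADE = DE − AE + AD,
  ∂DFG = FG − DG + DF.
The 15×10 boundary matrix has rank 10 and Smith normal form diag(1,1,1,1,1,1,1,1,1,2).

Reading off H_k = ker ∂_k / im ∂_{k+1}:

  H_0: rank C_0 − rank ∂_1 = 6 − 5 = 1, and the invariant factors of ∂_1 are all 1, so H_0 ≅ Z.
  H_1: rank ker ∂_1 − rank ∂_2 = (15 − 5) − 10 = 0, and ∂_2 has invariant factor 2 > 1, so H_1 ≅ Z/2.
  H_2: rank ker ∂_2 − rank ∂_3 = (10 − 10) − 0 = 0, and there is no ∂_3, so H_2 ≅ 0.

As a check, the Euler characteristic is 6 − 15 + 10 = 1, which agrees with 1 − 0 + 0 = 1.
(K is a triangulation of the real projective plane RP^2.)

H_0 = Z,  H_1 = Z/2,  H_2 = 0.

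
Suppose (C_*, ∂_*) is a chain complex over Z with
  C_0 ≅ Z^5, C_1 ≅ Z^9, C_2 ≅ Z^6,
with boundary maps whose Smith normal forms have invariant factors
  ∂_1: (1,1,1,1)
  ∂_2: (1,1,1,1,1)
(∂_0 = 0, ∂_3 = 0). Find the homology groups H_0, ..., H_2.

H_0 ≅ Z,  H_1 = 0,  H_2 ≅ Z.

H_0: b_0 = 5 − 0 − 4 = 1; torsion from ∂_1 factors > 1: none. So H_0 ≅ Z.
H_1: b_1 = 9 − 4 − 5 = 0; torsion from ∂_2 factors > 1: none. So H_1 ≅ 0.
H_2: b_2 = 6 − 5 − 0 = 1; torsion from ∂_3 factors > 1: none. So H_2 ≅ Z.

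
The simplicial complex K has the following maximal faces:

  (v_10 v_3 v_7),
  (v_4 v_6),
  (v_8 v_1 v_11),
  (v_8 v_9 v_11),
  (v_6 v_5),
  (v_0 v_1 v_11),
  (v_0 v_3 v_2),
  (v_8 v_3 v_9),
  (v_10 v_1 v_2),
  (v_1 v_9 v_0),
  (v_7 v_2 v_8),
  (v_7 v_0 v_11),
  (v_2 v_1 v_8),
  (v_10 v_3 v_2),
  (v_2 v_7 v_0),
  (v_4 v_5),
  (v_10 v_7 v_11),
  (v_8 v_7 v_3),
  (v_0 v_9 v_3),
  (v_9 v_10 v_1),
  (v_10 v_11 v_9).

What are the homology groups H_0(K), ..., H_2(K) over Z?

Order the vertices as v_0 < v_1 < v_2 < v_3 < v_4 < v_5 < v_6 < v_7 < v_8 < v_9 < v_10 < v_11. Listing each simplex with vertices in this order, K has dimension 2 with simplices:

  0-simplices (12): [v_0], [v_1], [v_2], [v_3], [v_4], [v_5], [v_6], [v_7], [v_8], [v_9], [v_10], [v_11]
  1-simplices (30): (30 of them)
  2-simplices (18): (18 of them)

Hence C_0 ≅ Z^12, C_1 ≅ Z^30, C_2 ≅ Z^18.

Boundary ∂_1: C_1 → C_0 is given by ∂[p,q] = [q] − [p].
The 12×30 boundary matrix has rank 10 and Smith normal form diag(1,1,1,1,1,1,1,1,1,1).

The boundary map ∂_2: C_2 → C_1 maps a triangle to the signed sum of its edges. For instance
  ∂[v_3,v_8,v_9] = [v_8,v_9] − [v_3,v_9] + [v_3,v_8],
  ∂[v_9,v_10,v_11] = [v_10,v_11] − [v_9,v_11] + [v_9,v_10].
The resulting 30×18 matrix has rank 18, and its Smith normal form has invariant factors (1,1,1,1,1,1,1,1,1,1,1,1,1,1,1,1,1,2).

Now H_k = ker ∂_k / im ∂_{k+1}, so:

  H_0: rank C_0 − rank ∂_1 = 12 − 10 = 2, and the invariant factors of ∂_1 are all 1, so H_0 = Z^2.
  H_1: rank ker ∂_1 − rank ∂_2 = (30 − 10) − 18 = 2, and ∂_2 has invariant factor 2 > 1, so H_1 = Z^2 ⊕ Z/2Z.
  H_2: rank ker ∂_2 − rank ∂_3 = (18 − 18) − 0 = 0, and there is no ∂_3, so H_2 = 0.

H_0 = Z^2,  H_1 = Z^2 ⊕ Z/2Z,  H_2 = 0.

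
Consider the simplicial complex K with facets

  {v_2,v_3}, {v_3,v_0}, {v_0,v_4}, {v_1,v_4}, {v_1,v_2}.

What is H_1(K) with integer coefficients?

K has 5 vertices, 5 edges.
rank ∂_1 = 4, rank ∂_2 = 0 ⇒ b_1 = 5 − 4 − 0 = 1. So H_1 ≅ Z.

H_1 ≅ Z.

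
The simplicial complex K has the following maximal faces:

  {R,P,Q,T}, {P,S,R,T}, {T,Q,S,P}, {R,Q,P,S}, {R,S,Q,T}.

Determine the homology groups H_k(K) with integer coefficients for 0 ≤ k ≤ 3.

Order the vertices as P < Q < R < S < T. Listing each simplex with vertices in this order, K has dimension 3 with simplices:

  0-simplices (5): P, Q, R, S, T
  1-simplices (10): PQ, PR, PS, PT, QR, QS, QT, RS, RT, ST
  2-simplices (10): PQR, PQS, PQT, PRS, PRT, PST, QRS, QRT, QST, RST
  3-simplices (5): PQRS, PQRT, PQST, PRST, QRST

so the chain groups are C_0 ≅ Z^5, C_1 ≅ Z^10, C_2 ≅ Z^10, C_3 ≅ Z^5.

∂_1: C_1 → C_0 sends each edge [p,q] (with p < q) to q − p.
As a 5×10 matrix over Z this has rank 4, with invariant factors (1,1,1,1).

Boundary ∂_2: C_2 → C_1 maps a triangle to the signed sum of its edges. For instance
  ∂PQR = QR − PR + PQ,
  ∂PQT = QT − PT + PQ.
As a 10×10 matrix over Z this has rank 6, with invariant factors (1,1,1,1,1,1).

∂_3: C_3 → C_2 sends each 3-simplex σ to the alternating sum Σ_i (−1)^i (σ with its i-th vertex removed). For instance
  ∂PQST = QST − PST + PQT − PQS,
  ∂PRST = RST − PST + PRT − PRS.
The resulting 10×5 matrix has rank 4, and its Smith normal form has invariant factors (1,1,1,1).

Reading off H_k = ker ∂_k / im ∂_{k+1}:

  H_0: rank C_0 − rank ∂_1 = 5 − 4 = 1, and the invariant factors of ∂_1 are all 1, so H_0 = Z.
  H_1: rank ker ∂_1 − rank ∂_2 = (10 − 4) − 6 = 0, and the invariant factors of ∂_2 are all 1, so H_1 = 0.
  H_2: rank ker ∂_2 − rank ∂_3 = (10 − 6) − 4 = 0, and the invariant factors of ∂_3 are all 1, so H_2 = 0.
  H_3: rank ker ∂_3 − rank ∂_4 = (5 − 4) − 0 = 1, and there is no ∂_4, so H_3 = Z.

H_0 ≅ Z,  H_1 = 0,  H_2 = 0,  H_3 ≅ Z.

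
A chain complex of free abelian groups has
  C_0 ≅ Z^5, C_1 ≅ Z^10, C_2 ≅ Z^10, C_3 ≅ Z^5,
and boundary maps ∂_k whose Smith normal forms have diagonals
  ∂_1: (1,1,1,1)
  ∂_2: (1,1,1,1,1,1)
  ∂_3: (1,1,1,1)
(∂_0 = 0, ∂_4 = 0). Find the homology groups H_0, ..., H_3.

H_0: b_0 = 5 − 0 − 4 = 1; torsion from ∂_1 factors > 1: none. So H_0 = Z.
H_1: b_1 = 10 − 4 − 6 = 0; torsion from ∂_2 factors > 1: none. So H_1 = 0.
H_2: b_2 = 10 − 6 − 4 = 0; torsion from ∂_3 factors > 1: none. So H_2 = 0.
H_3: b_3 = 5 − 4 − 0 = 1; torsion from ∂_4 factors > 1: none. So H_3 = Z.

H_0 = Z,  H_1 = 0,  H_2 = 0,  H_3 = Z.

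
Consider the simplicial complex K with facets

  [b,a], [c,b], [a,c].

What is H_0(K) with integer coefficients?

H_0 = Z.

Take the total order a < b < c on the vertex set. Then K (dimension 1) consists of the simplices:

  0-simplices (3): a, b, c
  1-simplices (3): ab, ac, bc

Hence C_0 ≅ Z^3, C_1 ≅ Z^3.

∂_1: C_1 → C_0 maps an edge to its endpoints' difference, ∂[p,q] = q − p. For instance
  ∂ab = b − a.
As a 3×3 matrix over Z this has rank 2, with invariant factors (1,1).

From H_k ≅ ker(∂_k) / im(∂_{k+1}) we obtain:

  H_0: rank C_0 − rank ∂_1 = 3 − 2 = 1, and the invariant factors of ∂_1 are all 1, so H_0 = Z.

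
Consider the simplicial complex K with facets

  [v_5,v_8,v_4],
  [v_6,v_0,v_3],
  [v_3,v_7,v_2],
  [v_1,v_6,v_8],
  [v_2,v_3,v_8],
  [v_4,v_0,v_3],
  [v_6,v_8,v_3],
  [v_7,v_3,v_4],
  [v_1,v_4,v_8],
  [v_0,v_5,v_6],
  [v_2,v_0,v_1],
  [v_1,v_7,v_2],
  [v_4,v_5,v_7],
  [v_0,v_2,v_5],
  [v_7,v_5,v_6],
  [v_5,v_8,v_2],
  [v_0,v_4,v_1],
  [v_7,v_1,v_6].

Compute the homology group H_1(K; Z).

H_1 ≅ Z^2.

K has 9 vertices, 27 edges, 18 triangles.
rank ∂_1 = 8, rank ∂_2 = 17 ⇒ b_1 = 27 − 8 − 17 = 2; all invariant factors of ∂_2 are 1 so no torsion. So H_1 ≅ Z^2.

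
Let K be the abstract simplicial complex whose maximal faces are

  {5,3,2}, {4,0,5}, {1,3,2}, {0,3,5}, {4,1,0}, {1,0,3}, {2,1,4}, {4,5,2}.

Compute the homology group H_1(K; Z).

Order the vertices as 0 < 1 < 2 < 3 < 4 < 5. Listing each simplex with vertices in this order, K has dimension 2 with simplices:

  0-simplices (6): [0], [1], [2], [3], [4], [5]
  1-simplices (12): [0,1], [0,3], [0,4], [0,5], [1,2], [1,3], [1,4], [2,3], [2,4], [2,5], [3,5], [4,5]
  2-simplices (8): [0,1,3], [0,1,4], [0,3,5], [0,4,5], [1,2,3], [1,2,4], [2,3,5], [2,4,5]

giving chain groups C_0 ≅ Z^6, C_1 ≅ Z^12, C_2 ≅ Z^8.

Boundary ∂_1: C_1 → C_0 is given by ∂[p,q] = [q] − [p]. For instance
  ∂[1,3] = [3] − [1].
As a 6×12 matrix over Z this has rank 5, with invariant factors (1,1,1,1,1).

∂_2: C_2 → C_1 sends each 2-simplex [p,q,r] to [q,r] − [p,r] + [p,q]. For instance
  ∂[0,1,4] = [1,4] − [0,4] + [0,1],
  ∂[1,2,4] = [2,4] − [1,4] + [1,2].
The resulting 12×8 matrix has rank 7, and its Smith normal form has invariant factors (1,1,1,1,1,1,1).

From H_k ≅ ker(∂_k) / im(∂_{k+1}) we obtain:

  H_1: rank ker ∂_1 − rank ∂_2 = (12 − 5) − 7 = 0, and the invariant factors of ∂_2 are all 1, so H_1 = 0.

(K is a triangulation of the 2-sphere S^2.)

H_1 = 0.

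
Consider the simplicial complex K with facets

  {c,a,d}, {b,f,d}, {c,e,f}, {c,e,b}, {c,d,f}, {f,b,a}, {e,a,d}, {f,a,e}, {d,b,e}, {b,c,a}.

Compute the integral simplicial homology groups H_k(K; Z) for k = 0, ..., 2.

H_0 = Z,  H_1 = Z_2,  H_2 = 0.

Fix the vertex order a < b < c < d < e < f and write every simplex with vertices in increasing order. Then dim K = 2 and the simplices of K are:

  0-simplices (6): a, b, c, d, e, f
  1-simplices (15): ab, ac, ad, ae, af, bc, bd, be, bf, cd, ce, cf, de, df, ef
  2-simplices (10): abc, abf, acd, ade, aef, bce, bde, bdf, cdf, cef

Hence C_0 ≅ Z^6, C_1 ≅ Z^15, C_2 ≅ Z^10.

The boundary map ∂_1: C_1 → C_0 is given by ∂[p,q] = [q] − [p].
The resulting 6×15 matrix has rank 5, and its Smith normal form has invariant factors (1,1,1,1,1).

∂_2: C_2 → C_1 maps a triangle to the signed sum of its edges. For instance
  ∂bdf = df − bf + bd,
  ∂bce = ce − be + bc.
The resulting 15×10 matrix has rank 10, and its Smith normal form has invariant factors (1,1,1,1,1,1,1,1,1,2).

Now H_k = ker ∂_k / im ∂_{k+1}, so:

  H_0: rank C_0 − rank ∂_1 = 6 − 5 = 1, and the invariant factors of ∂_1 are all 1, so H_0 ≅ Z.
  H_1: rank ker ∂_1 − rank ∂_2 = (15 − 5) − 10 = 0, and ∂_2 has invariant factor 2 > 1, so H_1 ≅ Z_2.
  H_2: rank ker ∂_2 − rank ∂_3 = (10 − 10) − 0 = 0, and there is no ∂_3, so H_2 ≅ 0.

As a check, the Euler characteristic is 6 − 15 + 10 = 1, which agrees with 1 − 0 + 0 = 1.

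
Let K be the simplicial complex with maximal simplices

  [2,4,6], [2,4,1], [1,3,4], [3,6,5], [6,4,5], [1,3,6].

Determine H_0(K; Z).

H_0 ≅ Z.

We work with the vertex ordering 1 < 2 < 3 < 4 < 5 < 6. The simplices of K, each written with vertices in increasing order, are:

  0-simplices (6): [1], [2], [3], [4], [5], [6]
  1-simplices (12): [1,2], [1,3], [1,4], [1,6], [2,4], [2,6], [3,4], [3,5], [3,6], [4,5], [4,6], [5,6]
  2-simplices (6): [1,2,4], [1,3,4], [1,3,6], [2,4,6], [3,5,6], [4,5,6]

Hence C_0 ≅ Z^6, C_1 ≅ Z^12, C_2 ≅ Z^6.

The boundary map ∂_1: C_1 → C_0 maps an edge to its endpoints' difference, ∂[p,q] = q − p.
The 6×12 boundary matrix has rank 5 and Smith normal form diag(1,1,1,1,1).

Boundary ∂_2: C_2 → C_1 sends each 2-simplex [p,q,r] to [q,r] − [p,r] + [p,q]. For instance
  ∂[3,5,6] = [5,6] − [3,6] + [3,5],
  ∂[4,5,6] = [5,6] − [4,6] + [4,5].
The resulting 12×6 matrix has rank 6, and its Smith normal form has invariant factors (1,1,1,1,1,1).

Reading off H_k = ker ∂_k / im ∂_{k+1}:

  H_0: rank C_0 − rank ∂_1 = 6 − 5 = 1, and the invariant factors of ∂_1 are all 1, so H_0 = Z.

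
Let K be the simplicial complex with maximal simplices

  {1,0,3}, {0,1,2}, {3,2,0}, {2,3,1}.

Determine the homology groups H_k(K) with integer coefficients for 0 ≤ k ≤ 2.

H_0 = Z,  H_1 = 0,  H_2 = Z.

Order the vertices as 0 < 1 < 2 < 3. Listing each simplex with vertices in this order, K has dimension 2 with simplices:

  0-simplices (4): [0], [1], [2], [3]
  1-simplices (6): [0,1], [0,2], [0,3], [1,2], [1,3], [2,3]
  2-simplices (4): [0,1,2], [0,1,3], [0,2,3], [1,2,3]

Hence C_0 ≅ Z^4, C_1 ≅ Z^6, C_2 ≅ Z^4.

The boundary map ∂_1: C_1 → C_0 maps an edge to its endpoints' difference, ∂[p,q] = q − p.
The resulting 4×6 matrix has rank 3, and its Smith normal form has invariant factors (1,1,1).

∂_2: C_2 → C_1 maps a triangle to the signed sum of its edges. For instance
  ∂[0,1,3] = [1,3] − [0,3] + [0,1],
  ∂[0,2,3] = [2,3] − [0,3] + [0,2].
The resulting 6×4 matrix has rank 3, and its Smith normal form has invariant factors (1,1,1).

Computing H_k = (kernel of ∂_k) / (image of ∂_{k+1}):

  H_0: rank C_0 − rank ∂_1 = 4 − 3 = 1, and the invariant factors of ∂_1 are all 1, so H_0 ≅ Z.
  H_1: rank ker ∂_1 − rank ∂_2 = (6 − 3) − 3 = 0, and the invariant factors of ∂_2 are all 1, so H_1 ≅ 0.
  H_2: rank ker ∂_2 − rank ∂_3 = (4 − 3) − 0 = 1, and there is no ∂_3, so H_2 ≅ Z.

(K is a triangulation of the 2-sphere S^2.)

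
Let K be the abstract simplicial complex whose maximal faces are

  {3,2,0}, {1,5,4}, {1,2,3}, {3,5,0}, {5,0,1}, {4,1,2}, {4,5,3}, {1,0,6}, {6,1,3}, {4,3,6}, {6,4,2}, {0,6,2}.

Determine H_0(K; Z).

Take the total order 0 < 1 < 2 < 3 < 4 < 5 < 6 on the vertex set. Then K (dimension 2) consists of the simplices:

  0-simplices (7): [0], [1], [2], [3], [4], [5], [6]
  1-simplices (18): [0,1], [0,2], [0,3], [0,5], [0,6], [1,2], [1,3], [1,4], [1,5], [1,6], [2,3], [2,4], [2,6], [3,4], [3,5], [3,6], [4,5], [4,6]
  2-simplices (12): [0,1,5], [0,1,6], [0,2,3], [0,2,6], [0,3,5], [1,2,3], [1,2,4], [1,3,6], [1,4,5], [2,4,6], [3,4,5], [3,4,6]

giving chain groups C_0 ≅ Z^7, C_1 ≅ Z^18, C_2 ≅ Z^12.

Boundary ∂_1: C_1 → C_0 is given by ∂[p,q] = [q] − [p].
This gives a 7×18 integer matrix of rank 6; reducing to Smith normal form yields diagonal entries (1,1,1,1,1,1).

∂_2: C_2 → C_1 maps a triangle to the signed sum of its edges. For instance
  ∂[2,4,6] = [4,6] − [2,6] + [2,4],
  ∂[0,3,5] = [3,5] − [0,5] + [0,3].
The resulting 18×12 matrix has rank 12, and its Smith normal form has invariant factors (1,1,1,1,1,1,1,1,1,1,1,2).

From H_k ≅ ker(∂_k) / im(∂_{k+1}) we obtain:

  H_0: rank C_0 − rank ∂_1 = 7 − 6 = 1, and the invariant factors of ∂_1 are all 1, so H_0 ≅ Z.

H_0 = Z.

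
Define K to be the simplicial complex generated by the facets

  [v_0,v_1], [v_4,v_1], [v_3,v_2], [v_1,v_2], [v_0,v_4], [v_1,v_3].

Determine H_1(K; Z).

Take the total order v_0 < v_1 < v_2 < v_3 < v_4 on the vertex set. Then K (dimension 1) consists of the simplices:

  0-simplices (5): [v_0], [v_1], [v_2], [v_3], [v_4]
  1-simplices (6): [v_0,v_1], [v_0,v_4], [v_1,v_2], [v_1,v_3], [v_1,v_4], [v_2,v_3]

so the chain groups are C_0 ≅ Z^5, C_1 ≅ Z^6.

Boundary ∂_1: C_1 → C_0 maps an edge to its endpoints' difference, ∂[p,q] = q − p. For instance
  ∂[v_1,v_3] = [v_3] − [v_1].
This gives a 5×6 integer matrix of rank 4; reducing to Smith normal form yields diagonal entries (1,1,1,1).

Reading off H_k = ker ∂_k / im ∂_{k+1}:

  H_1: rank ker ∂_1 − rank ∂_2 = (6 − 4) − 0 = 2, and there is no ∂_2, so H_1 ≅ Z^2.

(K is a triangulation of a wedge of 2 circles.)

H_1 ≅ Z^2.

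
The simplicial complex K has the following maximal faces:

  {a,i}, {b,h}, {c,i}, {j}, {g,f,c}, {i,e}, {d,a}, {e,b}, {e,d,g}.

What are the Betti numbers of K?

b_0 = 2, b_1 = 2, b_2 = 0.

K has 10 vertices, 12 edges, 2 triangles.
rank ∂_0 = 0, rank ∂_1 = 8 ⇒ b_0 = 10 − 0 − 8 = 2; all invariant factors of ∂_1 are 1 so no torsion. So H_0 = Z^2.
rank ∂_1 = 8, rank ∂_2 = 2 ⇒ b_1 = 12 − 8 − 2 = 2; all invariant factors of ∂_2 are 1 so no torsion. So H_1 = Z^2.
rank ∂_2 = 2, rank ∂_3 = 0 ⇒ b_2 = 2 − 2 − 0 = 0. So H_2 = 0.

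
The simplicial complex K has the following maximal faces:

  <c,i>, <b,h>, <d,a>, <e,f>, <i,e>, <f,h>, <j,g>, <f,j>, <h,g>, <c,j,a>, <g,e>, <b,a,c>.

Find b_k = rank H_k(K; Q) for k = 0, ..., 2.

b_0 = 1, b_1 = 4, b_2 = 0.

Fix the vertex order a < b < c < d < e < f < g < h < i < j and write every simplex with vertices in increasing order. Then dim K = 2 and the simplices of K are:

  0-simplices (10): a, b, c, d, e, f, g, h, i, j
  1-simplices (15): ab, ac, ad, aj, bc, bh, ci, cj, ef, eg, ei, fh, fj, gh, gj
  2-simplices (2): abc, acj

Hence C_0 ≅ Z^10, C_1 ≅ Z^15, C_2 ≅ Z^2.

∂_1: C_1 → C_0 sends each edge [p,q] (with p < q) to q − p.
As a 10×15 matrix over Z this has rank 9, with invariant factors (1,1,1,1,1,1,1,1,1).

The boundary map ∂_2: C_2 → C_1 sends each 2-simplex [p,q,r] to [q,r] − [p,r] + [p,q]. For instance
  ∂acj = cj − aj + ac,
  ∂abc = bc − ac + ab.
As a 15×2 matrix over Z this has rank 2, with invariant factors (1,1).

Computing H_k = (kernel of ∂_k) / (image of ∂_{k+1}):

  H_0: rank C_0 − rank ∂_1 = 10 − 9 = 1, and the invariant factors of ∂_1 are all 1, so H_0 = Z.
  H_1: rank ker ∂_1 − rank ∂_2 = (15 − 9) − 2 = 4, and the invariant factors of ∂_2 are all 1, so H_1 = Z^4.
  H_2: rank ker ∂_2 − rank ∂_3 = (2 − 2) − 0 = 0, and there is no ∂_3, so H_2 = 0.

As a check, the Euler characteristic is 10 − 15 + 2 = -3, which agrees with 1 − 4 + 0 = -3.

Hence the Betti numbers are b_0 = 1, b_1 = 4, b_2 = 0.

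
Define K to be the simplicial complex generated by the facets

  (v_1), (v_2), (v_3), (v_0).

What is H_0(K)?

H_0 ≅ Z^4.

K has 4 vertices.
rank ∂_0 = 0, rank ∂_1 = 0 ⇒ b_0 = 4 − 0 − 0 = 4. So H_0 = Z^4.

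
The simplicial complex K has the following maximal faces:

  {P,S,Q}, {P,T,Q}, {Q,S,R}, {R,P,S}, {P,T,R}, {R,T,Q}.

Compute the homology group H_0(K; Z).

H_0 ≅ Z.

Order the vertices as P < Q < R < S < T. Listing each simplex with vertices in this order, K has dimension 2 with simplices:

  0-simplices (5): P, Q, R, S, T
  1-simplices (9): PQ, PR, PS, PT, QR, QS, QT, RS, RT
  2-simplices (6): PQS, PQT, PRS, PRT, QRS, QRT

so the chain groups are C_0 ≅ Z^5, C_1 ≅ Z^9, C_2 ≅ Z^6.

The boundary map ∂_1: C_1 → C_0 maps an edge to its endpoints' difference, ∂[p,q] = q − p.
The resulting 5×9 matrix has rank 4, and its Smith normal form has invariant factors (1,1,1,1).

Boundary ∂_2: C_2 → C_1 maps a triangle to the signed sum of its edges. For instance
  ∂QRT = RT − QT + QR,
  ∂QRS = RS − QS + QR.
As a 9×6 matrix over Z this has rank 5, with invariant factors (1,1,1,1,1).

Reading off H_k = ker ∂_k / im ∂_{k+1}:

  H_0: rank C_0 − rank ∂_1 = 5 − 4 = 1, and the invariant factors of ∂_1 are all 1, so H_0 ≅ Z.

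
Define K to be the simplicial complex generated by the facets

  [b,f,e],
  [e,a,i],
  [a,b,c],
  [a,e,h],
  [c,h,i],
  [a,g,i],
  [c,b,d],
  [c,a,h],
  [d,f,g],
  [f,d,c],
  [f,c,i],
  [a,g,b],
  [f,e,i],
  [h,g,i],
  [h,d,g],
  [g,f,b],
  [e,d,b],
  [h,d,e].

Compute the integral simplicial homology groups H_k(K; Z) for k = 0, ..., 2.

Fix the vertex order a < b < c < d < e < f < g < h < i and write every simplex with vertices in increasing order. Then dim K = 2 and the simplices of K are:

  0-simplices (9): a, b, c, d, e, f, g, h, i
  1-simplices (27): ab, ac, ae, ag, ah, ai, bc, bd, be, bf, bg, cd, cf, ch, ci, de, df, dg, dh, ef, eh, ei, fg, fi, gh, gi, hi
  2-simplices (18): abc, abg, ach, aeh, aei, agi, bcd, bde, bef, bfg, cdf, cfi, chi, deh, dfg, dgh, efi, ghi

Hence C_0 ≅ Z^9, C_1 ≅ Z^27, C_2 ≅ Z^18.

∂_1: C_1 → C_0 sends each edge [p,q] (with p < q) to q − p.
This gives a 9×27 integer matrix of rank 8; reducing to Smith normal form yields diagonal entries (1,1,1,1,1,1,1,1).

The boundary map ∂_2: C_2 → C_1 maps a triangle to the signed sum of its edges. For instance
  ∂efi = fi − ei + ef,
  ∂aei = ei − ai + ae.
The 27×18 boundary matrix has rank 18 and Smith normal form diag(1,1,1,1,1,1,1,1,1,1,1,1,1,1,1,1,1,2).

Computing H_k = (kernel of ∂_k) / (image of ∂_{k+1}):

  H_0: rank C_0 − rank ∂_1 = 9 − 8 = 1, and the invariant factors of ∂_1 are all 1, so H_0 = Z.
  H_1: rank ker ∂_1 − rank ∂_2 = (27 − 8) − 18 = 1, and ∂_2 has invariant factor 2 > 1, so H_1 = Z ⊕ Z/2.
  H_2: rank ker ∂_2 − rank ∂_3 = (18 − 18) − 0 = 0, and there is no ∂_3, so H_2 = 0.

(K is a triangulation of the Klein bottle.)

H_0 = Z,  H_1 = Z ⊕ Z/2,  H_2 = 0.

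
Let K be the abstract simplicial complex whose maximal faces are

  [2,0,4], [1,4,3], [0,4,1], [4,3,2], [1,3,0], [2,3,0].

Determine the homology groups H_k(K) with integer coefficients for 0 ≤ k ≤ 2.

H_0 ≅ Z,  H_1 = 0,  H_2 ≅ Z.

We work with the vertex ordering 0 < 1 < 2 < 3 < 4. The simplices of K, each written with vertices in increasing order, are:

  0-simplices (5): [0], [1], [2], [3], [4]
  1-simplices (9): [0,1], [0,2], [0,3], [0,4], [1,3], [1,4], [2,3], [2,4], [3,4]
  2-simplices (6): [0,1,3], [0,1,4], [0,2,3], [0,2,4], [1,3,4], [2,3,4]

Hence C_0 ≅ Z^5, C_1 ≅ Z^9, C_2 ≅ Z^6.

The boundary map ∂_1: C_1 → C_0 maps an edge to its endpoints' difference, ∂[p,q] = q − p. For instance
  ∂[2,4] = [4] − [2].
This gives a 5×9 integer matrix of rank 4; reducing to Smith normal form yields diagonal entries (1,1,1,1).

∂_2: C_2 → C_1 maps a triangle to the signed sum of its edges. For instance
  ∂[0,2,3] = [2,3] − [0,3] + [0,2],
  ∂[2,3,4] = [3,4] − [2,4] + [2,3].
The 9×6 boundary matrix has rank 5 and Smith normal form diag(1,1,1,1,1).

Reading off H_k = ker ∂_k / im ∂_{k+1}:

  H_0: rank C_0 − rank ∂_1 = 5 − 4 = 1, and the invariant factors of ∂_1 are all 1, so H_0 = Z.
  H_1: rank ker ∂_1 − rank ∂_2 = (9 − 4) − 5 = 0, and the invariant factors of ∂_2 are all 1, so H_1 = 0.
  H_2: rank ker ∂_2 − rank ∂_3 = (6 − 5) − 0 = 1, and there is no ∂_3, so H_2 = Z.

As a check, the Euler characteristic is 5 − 9 + 6 = 2, which agrees with 1 − 0 + 1 = 2.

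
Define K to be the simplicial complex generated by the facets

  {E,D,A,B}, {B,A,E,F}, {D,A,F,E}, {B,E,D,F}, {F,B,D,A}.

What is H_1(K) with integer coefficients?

We work with the vertex ordering A < B < D < E < F. The simplices of K, each written with vertices in increasing order, are:

  0-simplices (5): A, B, D, E, F
  1-simplices (10): AB, AD, AE, AF, BD, BE, BF, DE, DF, EF
  2-simplices (10): ABD, ABE, ABF, ADE, ADF, AEF, BDE, BDF, BEF, DEF
  3-simplices (5): ABDE, ABDF, ABEF, ADEF, BDEF

so the chain groups are C_0 ≅ Z^5, C_1 ≅ Z^10, C_2 ≅ Z^10, C_3 ≅ Z^5.

The boundary map ∂_1: C_1 → C_0 sends each edge [p,q] (with p < q) to q − p. For instance
  ∂AD = D − A.
The resulting 5×10 matrix has rank 4, and its Smith normal form has invariant factors (1,1,1,1).

Boundary ∂_2: C_2 → C_1 maps a triangle to the signed sum of its edges. For instance
  ∂ABD = BD − AD + AB,
  ∂ABE = BE − AE + AB.
The 10×10 boundary matrix has rank 6 and Smith normal form diag(1,1,1,1,1,1).

The boundary map ∂_3: C_3 → C_2 sends each 3-simplex σ to the alternating sum Σ_i (−1)^i (σ with its i-th vertex removed). For instance
  ∂ABDE = BDE − ADE + ABE − ABD,
  ∂ABDF = BDF − ADF + ABF − ABD.
As a 10×5 matrix over Z this has rank 4, with invariant factors (1,1,1,1).

Now H_k = ker ∂_k / im ∂_{k+1}, so:

  H_1: rank ker ∂_1 − rank ∂_2 = (10 − 4) − 6 = 0, and the invariant factors of ∂_2 are all 1, so H_1 ≅ 0.

(K is a triangulation of the 3-sphere S^3.)

H_1 = 0.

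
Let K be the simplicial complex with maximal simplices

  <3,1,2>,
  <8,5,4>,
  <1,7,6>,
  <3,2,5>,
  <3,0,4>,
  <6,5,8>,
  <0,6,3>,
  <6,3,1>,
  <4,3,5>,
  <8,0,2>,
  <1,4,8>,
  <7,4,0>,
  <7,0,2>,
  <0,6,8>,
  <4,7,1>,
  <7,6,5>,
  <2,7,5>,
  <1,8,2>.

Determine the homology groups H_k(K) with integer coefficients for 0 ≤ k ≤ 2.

H_0 ≅ Z,  H_1 ≅ Z^2,  H_2 ≅ Z.

Take the total order 0 < 1 < 2 < 3 < 4 < 5 < 6 < 7 < 8 on the vertex set. Then K (dimension 2) consists of the simplices:

  0-simplices (9): [0], [1], [2], [3], [4], [5], [6], [7], [8]
  1-simplices (27): (27 of them)
  2-simplices (18): [0,2,7], [0,2,8], [0,3,4], [0,3,6], [0,4,7], [0,6,8], [1,2,3], [1,2,8], [1,3,6], [1,4,7], [1,4,8], [1,6,7], [2,3,5], [2,5,7], [3,4,5], [4,5,8], [5,6,7], [5,6,8]

giving chain groups C_0 ≅ Z^9, C_1 ≅ Z^27, C_2 ≅ Z^18.

The boundary map ∂_1: C_1 → C_0 maps an edge to its endpoints' difference, ∂[p,q] = q − p. For instance
  ∂[4,8] = [8] − [4].
The 9×27 boundary matrix has rank 8 and Smith normal form diag(1,1,1,1,1,1,1,1).

The boundary map ∂_2: C_2 → C_1 maps a triangle to the signed sum of its edges. For instance
  ∂[0,4,7] = [4,7] − [0,7] + [0,4],
  ∂[2,5,7] = [5,7] − [2,7] + [2,5].
This gives a 27×18 integer matrix of rank 17; reducing to Smith normal form yields diagonal entries (1,1,1,1,1,1,1,1,1,1,1,1,1,1,1,1,1).

Computing H_k = (kernel of ∂_k) / (image of ∂_{k+1}):

  H_0: rank C_0 − rank ∂_1 = 9 − 8 = 1, and the invariant factors of ∂_1 are all 1, so H_0 = Z.
  H_1: rank ker ∂_1 − rank ∂_2 = (27 − 8) − 17 = 2, and the invariant factors of ∂_2 are all 1, so H_1 = Z^2.
  H_2: rank ker ∂_2 − rank ∂_3 = (18 − 17) − 0 = 1, and there is no ∂_3, so H_2 = Z.

As a check, the Euler characteristic is 9 − 27 + 18 = 0, which agrees with 1 − 2 + 1 = 0.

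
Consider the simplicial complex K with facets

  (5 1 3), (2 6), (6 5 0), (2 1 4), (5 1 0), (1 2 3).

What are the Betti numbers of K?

K has 7 vertices, 12 edges, 5 triangles.
rank ∂_0 = 0, rank ∂_1 = 6 ⇒ b_0 = 7 − 0 − 6 = 1; all invariant factors of ∂_1 are 1 so no torsion. So H_0 ≅ Z.
rank ∂_1 = 6, rank ∂_2 = 5 ⇒ b_1 = 12 − 6 − 5 = 1; all invariant factors of ∂_2 are 1 so no torsion. So H_1 ≅ Z.
rank ∂_2 = 5, rank ∂_3 = 0 ⇒ b_2 = 5 − 5 − 0 = 0. So H_2 ≅ 0.

b_0 = 1, b_1 = 1, b_2 = 0.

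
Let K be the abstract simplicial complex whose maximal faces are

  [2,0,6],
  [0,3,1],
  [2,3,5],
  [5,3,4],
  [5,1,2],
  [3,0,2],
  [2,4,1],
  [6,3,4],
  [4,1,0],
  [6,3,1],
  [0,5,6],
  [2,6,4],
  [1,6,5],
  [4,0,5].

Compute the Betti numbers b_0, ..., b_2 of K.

K has 7 vertices, 21 edges, 14 triangles.
rank ∂_0 = 0, rank ∂_1 = 6 ⇒ b_0 = 7 − 0 − 6 = 1; all invariant factors of ∂_1 are 1 so no torsion. So H_0 ≅ Z.
rank ∂_1 = 6, rank ∂_2 = 13 ⇒ b_1 = 21 − 6 − 13 = 2; all invariant factors of ∂_2 are 1 so no torsion. So H_1 ≅ Z^2.
rank ∂_2 = 13, rank ∂_3 = 0 ⇒ b_2 = 14 − 13 − 0 = 1. So H_2 ≅ Z.

b_0 = 1, b_1 = 2, b_2 = 1.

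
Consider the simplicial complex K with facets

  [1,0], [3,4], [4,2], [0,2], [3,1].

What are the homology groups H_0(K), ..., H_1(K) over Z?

Fix the vertex order 0 < 1 < 2 < 3 < 4 and write every simplex with vertices in increasing order. Then dim K = 1 and the simplices of K are:

  0-simplices (5): [0], [1], [2], [3], [4]
  1-simplices (5): [0,1], [0,2], [1,3], [2,4], [3,4]

so the chain groups are C_0 ≅ Z^5, C_1 ≅ Z^5.

The boundary map ∂_1: C_1 → C_0 sends each edge [p,q] (with p < q) to q − p.
The resulting 5×5 matrix has rank 4, and its Smith normal form has invariant factors (1,1,1,1).

Computing H_k = (kernel of ∂_k) / (image of ∂_{k+1}):

  H_0: rank C_0 − rank ∂_1 = 5 − 4 = 1, and the invariant factors of ∂_1 are all 1, so H_0 = Z.
  H_1: rank ker ∂_1 − rank ∂_2 = (5 − 4) − 0 = 1, and there is no ∂_2, so H_1 = Z.

(K is a triangulation of the circle S^1.)

H_0 = Z,  H_1 = Z.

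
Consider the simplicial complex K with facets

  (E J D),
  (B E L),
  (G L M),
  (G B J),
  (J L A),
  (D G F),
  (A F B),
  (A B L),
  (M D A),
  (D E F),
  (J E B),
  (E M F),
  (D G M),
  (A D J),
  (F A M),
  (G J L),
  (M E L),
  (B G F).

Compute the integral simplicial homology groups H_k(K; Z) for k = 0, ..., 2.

K has 9 vertices, 27 edges, 18 triangles.
rank ∂_0 = 0, rank ∂_1 = 8 ⇒ b_0 = 9 − 0 − 8 = 1; all invariant factors of ∂_1 are 1 so no torsion. So H_0 = Z.
rank ∂_1 = 8, rank ∂_2 = 18 ⇒ b_1 = 27 − 8 − 18 = 1; ∂_2 has invariant factor(s) [2] giving torsion. So H_1 = Z ⊕ Z/2.
rank ∂_2 = 18, rank ∂_3 = 0 ⇒ b_2 = 18 − 18 − 0 = 0. So H_2 = 0.

H_0 ≅ Z,  H_1 ≅ Z ⊕ Z/2,  H_2 = 0.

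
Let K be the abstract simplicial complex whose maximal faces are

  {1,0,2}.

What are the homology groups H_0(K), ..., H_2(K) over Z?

Order the vertices as 0 < 1 < 2. Listing each simplex with vertices in this order, K has dimension 2 with simplices:

  0-simplices (3): [0], [1], [2]
  1-simplices (3): [0,1], [0,2], [1,2]
  2-simplices (1): [0,1,2]

giving chain groups C_0 ≅ Z^3, C_1 ≅ Z^3, C_2 ≅ Z^1.

Boundary ∂_1: C_1 → C_0 sends each edge [p,q] (with p < q) to q − p. For instance
  ∂[0,1] = [1] − [0].
As a 3×3 matrix over Z this has rank 2, with invariant factors (1,1).

The boundary map ∂_2: C_2 → C_1 sends each 2-simplex [p,q,r] to [q,r] − [p,r] + [p,q]. For instance
  ∂[0,1,2] = [1,2] − [0,2] + [0,1].
The resulting 3×1 matrix has rank 1, and its Smith normal form has invariant factors (1).

Now H_k = ker ∂_k / im ∂_{k+1}, so:

  H_0: rank C_0 − rank ∂_1 = 3 − 2 = 1, and the invariant factors of ∂_1 are all 1, so H_0 = Z.
  H_1: rank ker ∂_1 − rank ∂_2 = (3 − 2) − 1 = 0, and the invariant factors of ∂_2 are all 1, so H_1 = 0.
  H_2: rank ker ∂_2 − rank ∂_3 = (1 − 1) − 0 = 0, and there is no ∂_3, so H_2 = 0.

As a check, the Euler characteristic is 3 − 3 + 1 = 1, which agrees with 1 − 0 + 0 = 1.
(K is a triangulation of the 2-simplex.)

H_0 = Z,  H_1 = 0,  H_2 = 0.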